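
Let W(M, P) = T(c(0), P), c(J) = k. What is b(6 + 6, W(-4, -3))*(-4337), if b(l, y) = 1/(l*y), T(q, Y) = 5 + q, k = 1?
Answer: -4337/72 ≈ -60.236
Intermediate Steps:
c(J) = 1
W(M, P) = 6 (W(M, P) = 5 + 1 = 6)
b(l, y) = 1/(l*y)
b(6 + 6, W(-4, -3))*(-4337) = (1/((6 + 6)*6))*(-4337) = ((⅙)/12)*(-4337) = ((1/12)*(⅙))*(-4337) = (1/72)*(-4337) = -4337/72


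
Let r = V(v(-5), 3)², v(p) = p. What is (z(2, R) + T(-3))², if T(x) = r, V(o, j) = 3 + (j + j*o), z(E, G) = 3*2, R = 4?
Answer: 7569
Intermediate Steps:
z(E, G) = 6
V(o, j) = 3 + j + j*o
r = 81 (r = (3 + 3 + 3*(-5))² = (3 + 3 - 15)² = (-9)² = 81)
T(x) = 81
(z(2, R) + T(-3))² = (6 + 81)² = 87² = 7569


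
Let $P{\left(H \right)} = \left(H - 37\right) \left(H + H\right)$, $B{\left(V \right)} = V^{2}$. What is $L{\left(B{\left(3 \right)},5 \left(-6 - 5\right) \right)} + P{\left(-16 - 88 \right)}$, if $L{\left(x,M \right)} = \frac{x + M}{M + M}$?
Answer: $\frac{1613063}{55} \approx 29328.0$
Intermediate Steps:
$L{\left(x,M \right)} = \frac{M + x}{2 M}$
$P{\left(H \right)} = 2 H \left(-37 + H\right)$ ($P{\left(H \right)} = \left(-37 + H\right) 2 H = 2 H \left(-37 + H\right)$)
$L{\left(B{\left(3 \right)},5 \left(-6 - 5\right) \right)} + P{\left(-16 - 88 \right)} = \frac{5 \left(-6 - 5\right) + 3^{2}}{2 \cdot 5 \left(-6 - 5\right)} + 2 \left(-16 - 88\right) \left(-37 - 104\right) = \frac{5 \left(-11\right) + 9}{2 \cdot 5 \left(-11\right)} + 2 \left(-16 - 88\right) \left(-37 - 104\right) = \frac{-55 + 9}{2 \left(-55\right)} + 2 \left(-104\right) \left(-37 - 104\right) = \frac{1}{2} \left(- \frac{1}{55}\right) \left(-46\right) + 2 \left(-104\right) \left(-141\right) = \frac{23}{55} + 29328 = \frac{1613063}{55}$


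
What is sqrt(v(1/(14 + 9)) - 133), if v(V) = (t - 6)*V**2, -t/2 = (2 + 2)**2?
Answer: 19*I*sqrt(195)/23 ≈ 11.536*I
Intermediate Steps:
t = -32 (t = -2*(2 + 2)**2 = -2*4**2 = -2*16 = -32)
v(V) = -38*V**2 (v(V) = (-32 - 6)*V**2 = -38*V**2)
sqrt(v(1/(14 + 9)) - 133) = sqrt(-38/(14 + 9)**2 - 133) = sqrt(-38*(1/23)**2 - 133) = sqrt(-38*1/529 - 133) = sqrt(-38/529 - 133) = sqrt(-70395/529) = 19*I*sqrt(195)/23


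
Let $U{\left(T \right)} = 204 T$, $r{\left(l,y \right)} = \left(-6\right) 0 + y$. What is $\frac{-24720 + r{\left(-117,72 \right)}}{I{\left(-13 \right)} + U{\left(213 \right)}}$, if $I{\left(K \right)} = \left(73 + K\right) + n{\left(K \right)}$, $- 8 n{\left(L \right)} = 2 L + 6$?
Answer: $- \frac{49296}{87029} \approx -0.56643$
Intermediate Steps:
$r{\left(l,y \right)} = y$ ($r{\left(l,y \right)} = 0 + y = y$)
$n{\left(L \right)} = - \frac{3}{4} - \frac{L}{4}$ ($n{\left(L \right)} = - \frac{2 L + 6}{8} = - \frac{6 + 2 L}{8} = - \frac{3}{4} - \frac{L}{4}$)
$I{\left(K \right)} = \frac{289}{4} + \frac{3 K}{4}$ ($I{\left(K \right)} = \left(73 + K\right) - \left(\frac{3}{4} + \frac{K}{4}\right) = \frac{289}{4} + \frac{3 K}{4}$)
$\frac{-24720 + r{\left(-117,72 \right)}}{I{\left(-13 \right)} + U{\left(213 \right)}} = \frac{-24720 + 72}{\left(\frac{289}{4} + \frac{3}{4} \left(-13\right)\right) + 204 \cdot 213} = - \frac{24648}{\left(\frac{289}{4} - \frac{39}{4}\right) + 43452} = - \frac{24648}{\frac{125}{2} + 43452} = - \frac{24648}{\frac{87029}{2}} = \left(-24648\right) \frac{2}{87029} = - \frac{49296}{87029}$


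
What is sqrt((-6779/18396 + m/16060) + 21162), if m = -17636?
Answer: sqrt(601722553982935)/168630 ≈ 145.47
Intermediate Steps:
sqrt((-6779/18396 + m/16060) + 21162) = sqrt((-6779/18396 - 17636/16060) + 21162) = sqrt((-6779*1/18396 - 17636*1/16060) + 21162) = sqrt((-6779/18396 - 4409/4015) + 21162) = sqrt(-1483913/1011780 + 21162) = sqrt(21409804447/1011780) = sqrt(601722553982935)/168630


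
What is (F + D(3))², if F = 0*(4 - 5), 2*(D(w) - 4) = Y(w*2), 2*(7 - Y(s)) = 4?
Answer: 169/4 ≈ 42.250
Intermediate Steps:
Y(s) = 5 (Y(s) = 7 - ½*4 = 7 - 2 = 5)
D(w) = 13/2 (D(w) = 4 + (½)*5 = 4 + 5/2 = 13/2)
F = 0 (F = 0*(-1) = 0)
(F + D(3))² = (0 + 13/2)² = (13/2)² = 169/4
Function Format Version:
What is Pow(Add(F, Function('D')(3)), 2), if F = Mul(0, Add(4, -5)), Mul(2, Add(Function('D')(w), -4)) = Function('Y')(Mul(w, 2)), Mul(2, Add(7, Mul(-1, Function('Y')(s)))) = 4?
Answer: Rational(169, 4) ≈ 42.250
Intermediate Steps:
Function('Y')(s) = 5 (Function('Y')(s) = Add(7, Mul(Rational(-1, 2), 4)) = Add(7, -2) = 5)
Function('D')(w) = Rational(13, 2) (Function('D')(w) = Add(4, Mul(Rational(1, 2), 5)) = Add(4, Rational(5, 2)) = Rational(13, 2))
F = 0 (F = Mul(0, -1) = 0)
Pow(Add(F, Function('D')(3)), 2) = Pow(Add(0, Rational(13, 2)), 2) = Pow(Rational(13, 2), 2) = Rational(169, 4)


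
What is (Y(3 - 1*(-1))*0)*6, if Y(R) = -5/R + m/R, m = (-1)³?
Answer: 0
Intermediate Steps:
m = -1
Y(R) = -6/R (Y(R) = -5/R - 1/R = -6/R)
(Y(3 - 1*(-1))*0)*6 = (-6/(3 - 1*(-1))*0)*6 = (-6/(3 + 1)*0)*6 = (-6/4*0)*6 = (-6*¼*0)*6 = -3/2*0*6 = 0*6 = 0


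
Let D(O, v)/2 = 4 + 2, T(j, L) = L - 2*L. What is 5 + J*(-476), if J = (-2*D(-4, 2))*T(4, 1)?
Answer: -11419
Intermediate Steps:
T(j, L) = -L
D(O, v) = 12 (D(O, v) = 2*(4 + 2) = 2*6 = 12)
J = 24 (J = (-2*12)*(-1*1) = -24*(-1) = 24)
5 + J*(-476) = 5 + 24*(-476) = 5 - 11424 = -11419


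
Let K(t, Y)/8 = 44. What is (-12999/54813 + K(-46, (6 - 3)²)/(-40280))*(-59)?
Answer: 1334614161/91994485 ≈ 14.508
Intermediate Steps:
K(t, Y) = 352 (K(t, Y) = 8*44 = 352)
(-12999/54813 + K(-46, (6 - 3)²)/(-40280))*(-59) = (-12999/54813 + 352/(-40280))*(-59) = (-12999*1/54813 + 352*(-1/40280))*(-59) = (-4333/18271 - 44/5035)*(-59) = -22620579/91994485*(-59) = 1334614161/91994485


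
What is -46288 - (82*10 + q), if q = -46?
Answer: -47062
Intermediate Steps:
-46288 - (82*10 + q) = -46288 - (82*10 - 46) = -46288 - (820 - 46) = -46288 - 1*774 = -46288 - 774 = -47062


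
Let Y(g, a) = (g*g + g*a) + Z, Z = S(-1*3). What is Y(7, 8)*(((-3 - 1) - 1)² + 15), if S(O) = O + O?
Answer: 3960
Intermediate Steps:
S(O) = 2*O
Z = -6 (Z = 2*(-1*3) = 2*(-3) = -6)
Y(g, a) = -6 + g² + a*g (Y(g, a) = (g*g + g*a) - 6 = (g² + a*g) - 6 = -6 + g² + a*g)
Y(7, 8)*(((-3 - 1) - 1)² + 15) = (-6 + 7² + 8*7)*(((-3 - 1) - 1)² + 15) = (-6 + 49 + 56)*((-4 - 1)² + 15) = 99*((-5)² + 15) = 99*(25 + 15) = 99*40 = 3960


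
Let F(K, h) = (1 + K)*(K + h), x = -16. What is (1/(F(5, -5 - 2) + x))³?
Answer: -1/21952 ≈ -4.5554e-5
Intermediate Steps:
(1/(F(5, -5 - 2) + x))³ = (1/((5 + (-5 - 2) + 5² + 5*(-5 - 2)) - 16))³ = (1/((5 - 7 + 25 + 5*(-7)) - 16))³ = (1/((5 - 7 + 25 - 35) - 16))³ = (1/(-12 - 16))³ = (1/(-28))³ = (-1/28)³ = -1/21952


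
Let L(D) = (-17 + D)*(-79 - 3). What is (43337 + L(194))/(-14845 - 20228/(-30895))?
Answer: -890486585/458616047 ≈ -1.9417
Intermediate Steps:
L(D) = 1394 - 82*D (L(D) = (-17 + D)*(-82) = 1394 - 82*D)
(43337 + L(194))/(-14845 - 20228/(-30895)) = (43337 + (1394 - 82*194))/(-14845 - 20228/(-30895)) = (43337 + (1394 - 15908))/(-14845 - 20228*(-1/30895)) = (43337 - 14514)/(-14845 + 20228/30895) = 28823/(-458616047/30895) = 28823*(-30895/458616047) = -890486585/458616047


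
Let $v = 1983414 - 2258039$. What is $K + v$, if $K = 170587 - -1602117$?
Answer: $1498079$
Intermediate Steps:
$v = -274625$ ($v = 1983414 - 2258039 = -274625$)
$K = 1772704$ ($K = 170587 + 1602117 = 1772704$)
$K + v = 1772704 - 274625 = 1498079$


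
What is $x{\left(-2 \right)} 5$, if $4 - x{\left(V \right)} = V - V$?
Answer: $20$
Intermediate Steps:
$x{\left(V \right)} = 4$ ($x{\left(V \right)} = 4 - \left(V - V\right) = 4 - 0 = 4 + 0 = 4$)
$x{\left(-2 \right)} 5 = 4 \cdot 5 = 20$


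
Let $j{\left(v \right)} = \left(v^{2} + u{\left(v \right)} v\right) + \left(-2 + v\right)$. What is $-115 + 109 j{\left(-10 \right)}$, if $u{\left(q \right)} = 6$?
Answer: $2937$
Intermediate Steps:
$j{\left(v \right)} = -2 + v^{2} + 7 v$ ($j{\left(v \right)} = \left(v^{2} + 6 v\right) + \left(-2 + v\right) = -2 + v^{2} + 7 v$)
$-115 + 109 j{\left(-10 \right)} = -115 + 109 \left(-2 + \left(-10\right)^{2} + 7 \left(-10\right)\right) = -115 + 109 \left(-2 + 100 - 70\right) = -115 + 109 \cdot 28 = -115 + 3052 = 2937$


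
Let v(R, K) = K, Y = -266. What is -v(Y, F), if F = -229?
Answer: 229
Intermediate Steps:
-v(Y, F) = -1*(-229) = 229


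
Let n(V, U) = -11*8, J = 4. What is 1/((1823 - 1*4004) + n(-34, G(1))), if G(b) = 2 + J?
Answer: -1/2269 ≈ -0.00044072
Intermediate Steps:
G(b) = 6 (G(b) = 2 + 4 = 6)
n(V, U) = -88
1/((1823 - 1*4004) + n(-34, G(1))) = 1/((1823 - 1*4004) - 88) = 1/((1823 - 4004) - 88) = 1/(-2181 - 88) = 1/(-2269) = -1/2269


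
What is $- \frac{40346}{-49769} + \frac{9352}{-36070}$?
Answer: $\frac{494920266}{897583915} \approx 0.55139$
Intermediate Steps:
$- \frac{40346}{-49769} + \frac{9352}{-36070} = \left(-40346\right) \left(- \frac{1}{49769}\right) + 9352 \left(- \frac{1}{36070}\right) = \frac{40346}{49769} - \frac{4676}{18035} = \frac{494920266}{897583915}$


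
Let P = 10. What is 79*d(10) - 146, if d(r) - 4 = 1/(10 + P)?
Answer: 3479/20 ≈ 173.95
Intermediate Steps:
d(r) = 81/20 (d(r) = 4 + 1/(10 + 10) = 4 + 1/20 = 81/20)
79*d(10) - 146 = 79*(81/20) - 146 = 6399/20 - 146 = 3479/20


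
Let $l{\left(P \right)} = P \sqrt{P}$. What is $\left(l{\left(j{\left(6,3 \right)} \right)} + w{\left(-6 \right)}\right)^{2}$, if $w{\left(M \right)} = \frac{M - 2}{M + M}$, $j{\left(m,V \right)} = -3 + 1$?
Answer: $- \frac{68}{9} - \frac{8 i \sqrt{2}}{3} \approx -7.5556 - 3.7712 i$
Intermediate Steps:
$j{\left(m,V \right)} = -2$
$l{\left(P \right)} = P^{\frac{3}{2}}$
$w{\left(M \right)} = \frac{-2 + M}{2 M}$
$\left(l{\left(j{\left(6,3 \right)} \right)} + w{\left(-6 \right)}\right)^{2} = \left(\left(-2\right)^{\frac{3}{2}} + \frac{-2 - 6}{2 \left(-6\right)}\right)^{2} = \left(- 2 i \sqrt{2} + \frac{1}{2} \left(- \frac{1}{6}\right) \left(-8\right)\right)^{2} = \left(- 2 i \sqrt{2} + \frac{2}{3}\right)^{2} = \left(\frac{2}{3} - 2 i \sqrt{2}\right)^{2}$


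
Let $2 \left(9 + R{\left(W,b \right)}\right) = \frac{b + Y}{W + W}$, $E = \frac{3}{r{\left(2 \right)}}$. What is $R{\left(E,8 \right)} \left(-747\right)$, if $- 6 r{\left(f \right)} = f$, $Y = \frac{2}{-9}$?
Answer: $\frac{123919}{18} \approx 6884.4$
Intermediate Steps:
$Y = - \frac{2}{9}$ ($Y = 2 \left(- \frac{1}{9}\right) = - \frac{2}{9} \approx -0.22222$)
$r{\left(f \right)} = - \frac{f}{6}$
$E = -9$ ($E = \frac{3}{\left(- \frac{1}{6}\right) 2} = \frac{3}{- \frac{1}{3}} = 3 \left(-3\right) = -9$)
$R{\left(W,b \right)} = -9 + \frac{- \frac{2}{9} + b}{4 W}$ ($R{\left(W,b \right)} = -9 + \frac{\left(b - \frac{2}{9}\right) \frac{1}{W + W}}{2} = -9 + \frac{\left(- \frac{2}{9} + b\right) \frac{1}{2 W}}{2} = -9 + \frac{\frac{1}{2} \frac{1}{W} \left(- \frac{2}{9} + b\right)}{2} = -9 + \frac{- \frac{2}{9} + b}{4 W}$)
$R{\left(E,8 \right)} \left(-747\right) = \frac{-2 - -2916 + 9 \cdot 8}{36 \left(-9\right)} \left(-747\right) = \frac{1}{36} \left(- \frac{1}{9}\right) \left(-2 + 2916 + 72\right) \left(-747\right) = \frac{1}{36} \left(- \frac{1}{9}\right) 2986 \left(-747\right) = \left(- \frac{1493}{162}\right) \left(-747\right) = \frac{123919}{18}$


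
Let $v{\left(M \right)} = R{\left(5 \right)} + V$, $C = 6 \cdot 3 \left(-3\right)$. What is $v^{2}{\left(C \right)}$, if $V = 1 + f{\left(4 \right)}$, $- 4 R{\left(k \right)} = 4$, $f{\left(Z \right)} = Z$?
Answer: $16$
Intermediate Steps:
$R{\left(k \right)} = -1$ ($R{\left(k \right)} = \left(- \frac{1}{4}\right) 4 = -1$)
$V = 5$ ($V = 1 + 4 = 5$)
$C = -54$ ($C = 18 \left(-3\right) = -54$)
$v{\left(M \right)} = 4$ ($v{\left(M \right)} = -1 + 5 = 4$)
$v^{2}{\left(C \right)} = 4^{2} = 16$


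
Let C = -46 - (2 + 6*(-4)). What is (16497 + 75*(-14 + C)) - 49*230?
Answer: 2377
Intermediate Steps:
C = -24 (C = -46 - (2 - 24) = -46 - 1*(-22) = -46 + 22 = -24)
(16497 + 75*(-14 + C)) - 49*230 = (16497 + 75*(-14 - 24)) - 49*230 = (16497 + 75*(-38)) - 11270 = (16497 - 2850) - 11270 = 13647 - 11270 = 2377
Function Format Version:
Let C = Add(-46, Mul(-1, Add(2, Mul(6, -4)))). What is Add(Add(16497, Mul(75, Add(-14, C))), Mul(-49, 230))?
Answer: 2377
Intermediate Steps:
C = -24 (C = Add(-46, Mul(-1, Add(2, -24))) = Add(-46, Mul(-1, -22)) = Add(-46, 22) = -24)
Add(Add(16497, Mul(75, Add(-14, C))), Mul(-49, 230)) = Add(Add(16497, Mul(75, Add(-14, -24))), Mul(-49, 230)) = Add(Add(16497, Mul(75, -38)), -11270) = Add(Add(16497, -2850), -11270) = Add(13647, -11270) = 2377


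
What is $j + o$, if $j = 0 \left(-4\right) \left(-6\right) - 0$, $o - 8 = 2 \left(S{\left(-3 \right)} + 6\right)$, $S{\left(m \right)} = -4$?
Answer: $12$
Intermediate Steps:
$o = 12$ ($o = 8 + 2 \left(-4 + 6\right) = 8 + 2 \cdot 2 = 8 + 4 = 12$)
$j = 0$ ($j = 0 \left(-6\right) + \left(-1 + 1\right) = 0 + 0 = 0$)
$j + o = 0 + 12 = 12$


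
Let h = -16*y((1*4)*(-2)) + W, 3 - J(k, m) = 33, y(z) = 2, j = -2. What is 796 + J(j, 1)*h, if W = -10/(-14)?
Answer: 12142/7 ≈ 1734.6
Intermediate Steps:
W = 5/7 (W = -10*(-1/14) = 5/7 ≈ 0.71429)
J(k, m) = -30 (J(k, m) = 3 - 1*33 = 3 - 33 = -30)
h = -219/7 (h = -16*2 + 5/7 = -32 + 5/7 = -219/7 ≈ -31.286)
796 + J(j, 1)*h = 796 - 30*(-219/7) = 796 + 6570/7 = 12142/7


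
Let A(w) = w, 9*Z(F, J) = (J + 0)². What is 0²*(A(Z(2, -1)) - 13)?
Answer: 0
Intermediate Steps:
Z(F, J) = J²/9 (Z(F, J) = (J + 0)²/9 = J²/9)
0²*(A(Z(2, -1)) - 13) = 0²*((⅑)*(-1)² - 13) = 0*((⅑)*1 - 13) = 0*(⅑ - 13) = 0*(-116/9) = 0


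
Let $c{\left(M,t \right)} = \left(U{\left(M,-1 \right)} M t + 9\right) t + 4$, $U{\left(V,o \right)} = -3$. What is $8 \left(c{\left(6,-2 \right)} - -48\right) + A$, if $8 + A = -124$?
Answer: $-436$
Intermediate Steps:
$A = -132$ ($A = -8 - 124 = -132$)
$c{\left(M,t \right)} = 4 + t \left(9 - 3 M t\right)$ ($c{\left(M,t \right)} = \left(- 3 M t + 9\right) t + 4 = \left(9 - 3 M t\right) t + 4 = t \left(9 - 3 M t\right) + 4 = 4 + t \left(9 - 3 M t\right)$)
$8 \left(c{\left(6,-2 \right)} - -48\right) + A = 8 \left(\left(4 + 9 \left(-2\right) - 18 \left(-2\right)^{2}\right) - -48\right) - 132 = 8 \left(\left(4 - 18 - 18 \cdot 4\right) + 48\right) - 132 = 8 \left(\left(4 - 18 - 72\right) + 48\right) - 132 = 8 \left(-86 + 48\right) - 132 = 8 \left(-38\right) - 132 = -304 - 132 = -436$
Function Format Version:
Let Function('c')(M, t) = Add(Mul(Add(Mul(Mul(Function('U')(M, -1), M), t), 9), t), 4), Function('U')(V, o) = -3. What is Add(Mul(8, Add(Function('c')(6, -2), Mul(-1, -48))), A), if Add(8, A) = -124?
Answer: -436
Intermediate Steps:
A = -132 (A = Add(-8, -124) = -132)
Function('c')(M, t) = Add(4, Mul(t, Add(9, Mul(-3, M, t)))) (Function('c')(M, t) = Add(Mul(Add(Mul(Mul(-3, M), t), 9), t), 4) = Add(Mul(Add(Mul(-3, M, t), 9), t), 4) = Add(Mul(Add(9, Mul(-3, M, t)), t), 4) = Add(Mul(t, Add(9, Mul(-3, M, t))), 4) = Add(4, Mul(t, Add(9, Mul(-3, M, t)))))
Add(Mul(8, Add(Function('c')(6, -2), Mul(-1, -48))), A) = Add(Mul(8, Add(Add(4, Mul(9, -2), Mul(-3, 6, Pow(-2, 2))), Mul(-1, -48))), -132) = Add(Mul(8, Add(Add(4, -18, Mul(-3, 6, 4)), 48)), -132) = Add(Mul(8, Add(Add(4, -18, -72), 48)), -132) = Add(Mul(8, Add(-86, 48)), -132) = Add(Mul(8, -38), -132) = Add(-304, -132) = -436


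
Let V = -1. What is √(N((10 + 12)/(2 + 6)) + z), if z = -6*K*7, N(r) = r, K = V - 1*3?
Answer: √683/2 ≈ 13.067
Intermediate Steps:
K = -4 (K = -1 - 1*3 = -1 - 3 = -4)
z = 168 (z = -6*(-4)*7 = 24*7 = 168)
√(N((10 + 12)/(2 + 6)) + z) = √((10 + 12)/(2 + 6) + 168) = √(22/8 + 168) = √(22*(⅛) + 168) = √(11/4 + 168) = √(683/4) = √683/2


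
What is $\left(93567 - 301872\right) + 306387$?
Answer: $98082$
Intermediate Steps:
$\left(93567 - 301872\right) + 306387 = -208305 + 306387 = 98082$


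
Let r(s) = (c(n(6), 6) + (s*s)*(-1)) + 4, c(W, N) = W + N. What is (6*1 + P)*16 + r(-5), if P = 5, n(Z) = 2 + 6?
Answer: 169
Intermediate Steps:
n(Z) = 8
c(W, N) = N + W
r(s) = 18 - s² (r(s) = ((6 + 8) + (s*s)*(-1)) + 4 = (14 + s²*(-1)) + 4 = (14 - s²) + 4 = 18 - s²)
(6*1 + P)*16 + r(-5) = (6*1 + 5)*16 + (18 - 1*(-5)²) = (6 + 5)*16 + (18 - 1*25) = 11*16 + (18 - 25) = 176 - 7 = 169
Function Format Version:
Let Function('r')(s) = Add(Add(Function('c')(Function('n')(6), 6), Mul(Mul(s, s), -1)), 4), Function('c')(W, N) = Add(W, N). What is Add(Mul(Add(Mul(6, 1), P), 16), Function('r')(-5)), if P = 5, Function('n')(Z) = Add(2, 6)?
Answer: 169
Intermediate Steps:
Function('n')(Z) = 8
Function('c')(W, N) = Add(N, W)
Function('r')(s) = Add(18, Mul(-1, Pow(s, 2))) (Function('r')(s) = Add(Add(Add(6, 8), Mul(Mul(s, s), -1)), 4) = Add(Add(14, Mul(Pow(s, 2), -1)), 4) = Add(Add(14, Mul(-1, Pow(s, 2))), 4) = Add(18, Mul(-1, Pow(s, 2))))
Add(Mul(Add(Mul(6, 1), P), 16), Function('r')(-5)) = Add(Mul(Add(Mul(6, 1), 5), 16), Add(18, Mul(-1, Pow(-5, 2)))) = Add(Mul(Add(6, 5), 16), Add(18, Mul(-1, 25))) = Add(Mul(11, 16), Add(18, -25)) = Add(176, -7) = 169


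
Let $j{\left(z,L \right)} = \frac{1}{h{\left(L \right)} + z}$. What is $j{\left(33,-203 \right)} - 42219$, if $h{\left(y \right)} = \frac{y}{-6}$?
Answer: $- \frac{16929813}{401} \approx -42219.0$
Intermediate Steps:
$h{\left(y \right)} = - \frac{y}{6}$ ($h{\left(y \right)} = y \left(- \frac{1}{6}\right) = - \frac{y}{6}$)
$j{\left(z,L \right)} = \frac{1}{z - \frac{L}{6}}$ ($j{\left(z,L \right)} = \frac{1}{- \frac{L}{6} + z} = \frac{1}{z - \frac{L}{6}}$)
$j{\left(33,-203 \right)} - 42219 = \frac{6}{\left(-1\right) \left(-203\right) + 6 \cdot 33} - 42219 = \frac{6}{203 + 198} - 42219 = \frac{6}{401} - 42219 = - \frac{16929813}{401}$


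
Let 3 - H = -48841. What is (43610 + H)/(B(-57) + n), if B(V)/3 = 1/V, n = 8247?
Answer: 878313/78346 ≈ 11.211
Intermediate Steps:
H = 48844 (H = 3 - 1*(-48841) = 3 + 48841 = 48844)
B(V) = 3/V
(43610 + H)/(B(-57) + n) = (43610 + 48844)/(3/(-57) + 8247) = 92454/(3*(-1/57) + 8247) = 92454/(-1/19 + 8247) = 92454/(156692/19) = 92454*(19/156692) = 878313/78346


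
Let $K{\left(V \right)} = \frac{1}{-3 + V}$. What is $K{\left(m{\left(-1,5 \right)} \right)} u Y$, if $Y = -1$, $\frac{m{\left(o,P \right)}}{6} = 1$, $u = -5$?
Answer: $\frac{5}{3} \approx 1.6667$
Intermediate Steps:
$m{\left(o,P \right)} = 6$ ($m{\left(o,P \right)} = 6 \cdot 1 = 6$)
$K{\left(m{\left(-1,5 \right)} \right)} u Y = \frac{1}{-3 + 6} \left(-5\right) \left(-1\right) = \frac{1}{3} \left(-5\right) \left(-1\right) = \left(- \frac{5}{3}\right) \left(-1\right) = \frac{5}{3}$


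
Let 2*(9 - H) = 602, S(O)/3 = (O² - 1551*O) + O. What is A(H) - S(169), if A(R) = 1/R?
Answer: 204448763/292 ≈ 7.0017e+5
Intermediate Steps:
S(O) = -4650*O + 3*O² (S(O) = 3*((O² - 1551*O) + O) = 3*(O² - 1550*O) = -4650*O + 3*O²)
H = -292 (H = 9 - ½*602 = 9 - 301 = -292)
A(H) - S(169) = 1/(-292) - 3*169*(-1550 + 169) = -1/292 - 3*169*(-1381) = -1/292 - 1*(-700167) = -1/292 + 700167 = 204448763/292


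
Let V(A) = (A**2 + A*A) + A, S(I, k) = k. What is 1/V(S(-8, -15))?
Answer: 1/435 ≈ 0.0022989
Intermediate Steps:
V(A) = A + 2*A**2 (V(A) = (A**2 + A**2) + A = 2*A**2 + A = A + 2*A**2)
1/V(S(-8, -15)) = 1/(-15*(1 + 2*(-15))) = 1/(-15*(1 - 30)) = 1/(-15*(-29)) = 1/435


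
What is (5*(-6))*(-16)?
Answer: 480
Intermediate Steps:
(5*(-6))*(-16) = -30*(-16) = 480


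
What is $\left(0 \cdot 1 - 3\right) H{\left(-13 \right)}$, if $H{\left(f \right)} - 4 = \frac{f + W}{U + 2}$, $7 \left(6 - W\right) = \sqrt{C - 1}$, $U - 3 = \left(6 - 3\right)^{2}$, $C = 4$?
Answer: $- \frac{21}{2} + \frac{3 \sqrt{3}}{98} \approx -10.447$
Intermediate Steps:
$U = 12$ ($U = 3 + \left(6 - 3\right)^{2} = 3 + 3^{2} = 3 + 9 = 12$)
$W = 6 - \frac{\sqrt{3}}{7}$ ($W = 6 - \frac{\sqrt{4 - 1}}{7} = 6 - \frac{\sqrt{3}}{7} \approx 5.7526$)
$H{\left(f \right)} = \frac{31}{7} - \frac{\sqrt{3}}{98} + \frac{f}{14}$ ($H{\left(f \right)} = 4 + \frac{f + \left(6 - \frac{\sqrt{3}}{7}\right)}{12 + 2} = 4 + \frac{6 + f - \frac{\sqrt{3}}{7}}{14} = 4 + \left(6 + f - \frac{\sqrt{3}}{7}\right) \frac{1}{14} = 4 + \left(\frac{3}{7} - \frac{\sqrt{3}}{98} + \frac{f}{14}\right) = \frac{31}{7} - \frac{\sqrt{3}}{98} + \frac{f}{14}$)
$\left(0 \cdot 1 - 3\right) H{\left(-13 \right)} = \left(0 \cdot 1 - 3\right) \left(\frac{31}{7} - \frac{\sqrt{3}}{98} + \frac{1}{14} \left(-13\right)\right) = \left(0 - 3\right) \left(\frac{31}{7} - \frac{\sqrt{3}}{98} - \frac{13}{14}\right) = - 3 \left(\frac{7}{2} - \frac{\sqrt{3}}{98}\right) = - \frac{21}{2} + \frac{3 \sqrt{3}}{98}$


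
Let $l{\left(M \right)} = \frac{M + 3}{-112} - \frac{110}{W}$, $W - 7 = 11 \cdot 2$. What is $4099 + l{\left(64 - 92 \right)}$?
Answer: $\frac{13301957}{3248} \approx 4095.4$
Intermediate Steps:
$W = 29$ ($W = 7 + 11 \cdot 2 = 7 + 22 = 29$)
$l{\left(M \right)} = - \frac{12407}{3248} - \frac{M}{112}$ ($l{\left(M \right)} = \frac{M + 3}{-112} - \frac{110}{29} = \left(3 + M\right) \left(- \frac{1}{112}\right) - \frac{110}{29} = \left(- \frac{3}{112} - \frac{M}{112}\right) - \frac{110}{29} = - \frac{12407}{3248} - \frac{M}{112}$)
$4099 + l{\left(64 - 92 \right)} = 4099 - \left(\frac{12407}{3248} + \frac{64 - 92}{112}\right) = 4099 - \frac{11595}{3248} = \frac{13301957}{3248}$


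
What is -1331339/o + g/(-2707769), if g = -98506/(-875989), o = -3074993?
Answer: 3157903664628855941/7293809161182565213 ≈ 0.43296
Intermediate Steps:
g = 98506/875989 (g = -98506*(-1/875989) = 98506/875989 ≈ 0.11245)
-1331339/o + g/(-2707769) = -1331339/(-3074993) + (98506/875989)/(-2707769) = -1331339*(-1/3074993) + (98506/875989)*(-1/2707769) = 1331339/3074993 - 98506/2371975858541 = 3157903664628855941/7293809161182565213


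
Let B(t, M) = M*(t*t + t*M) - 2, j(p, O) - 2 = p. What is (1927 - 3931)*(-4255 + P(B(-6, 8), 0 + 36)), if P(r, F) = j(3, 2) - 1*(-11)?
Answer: 8494956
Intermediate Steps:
j(p, O) = 2 + p
B(t, M) = -2 + M*(t**2 + M*t) (B(t, M) = M*(t**2 + M*t) - 2 = -2 + M*(t**2 + M*t))
P(r, F) = 16 (P(r, F) = (2 + 3) - 1*(-11) = 5 + 11 = 16)
(1927 - 3931)*(-4255 + P(B(-6, 8), 0 + 36)) = (1927 - 3931)*(-4255 + 16) = -2004*(-4239) = 8494956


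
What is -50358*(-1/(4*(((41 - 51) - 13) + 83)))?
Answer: 8393/40 ≈ 209.82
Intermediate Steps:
-50358*(-1/(4*(((41 - 51) - 13) + 83))) = -50358*(-1/(4*((-10 - 13) + 83))) = -50358*(-1/(4*(-23 + 83))) = -50358/((-4*60)) = -50358/(-240) = -50358*(-1/240) = 8393/40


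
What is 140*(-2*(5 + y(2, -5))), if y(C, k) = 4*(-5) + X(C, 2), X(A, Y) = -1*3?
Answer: 5040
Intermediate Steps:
X(A, Y) = -3
y(C, k) = -23 (y(C, k) = 4*(-5) - 3 = -20 - 3 = -23)
140*(-2*(5 + y(2, -5))) = 140*(-2*(5 - 23)) = 140*(-2*(-18)) = 140*36 = 5040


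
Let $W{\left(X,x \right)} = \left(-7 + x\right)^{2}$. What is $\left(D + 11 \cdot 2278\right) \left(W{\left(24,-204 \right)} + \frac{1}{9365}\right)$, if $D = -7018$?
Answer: $\frac{1504316510928}{1873} \approx 8.0316 \cdot 10^{8}$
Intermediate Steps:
$\left(D + 11 \cdot 2278\right) \left(W{\left(24,-204 \right)} + \frac{1}{9365}\right) = \left(-7018 + 11 \cdot 2278\right) \left(\left(-7 - 204\right)^{2} + \frac{1}{9365}\right) = \left(-7018 + 25058\right) \left(\left(-211\right)^{2} + \frac{1}{9365}\right) = 18040 \left(44521 + \frac{1}{9365}\right) = 18040 \cdot \frac{416939166}{9365} = \frac{1504316510928}{1873}$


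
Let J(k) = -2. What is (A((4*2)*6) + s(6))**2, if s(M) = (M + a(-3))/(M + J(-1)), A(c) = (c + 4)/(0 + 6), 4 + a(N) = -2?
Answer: 676/9 ≈ 75.111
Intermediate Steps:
a(N) = -6 (a(N) = -4 - 2 = -6)
A(c) = 2/3 + c/6 (A(c) = (4 + c)/6 = (4 + c)*(1/6) = 2/3 + c/6)
s(M) = (-6 + M)/(-2 + M) (s(M) = (M - 6)/(M - 2) = (-6 + M)/(-2 + M))
(A((4*2)*6) + s(6))**2 = ((2/3 + ((4*2)*6)/6) + (-6 + 6)/(-2 + 6))**2 = ((2/3 + (8*6)/6) + 0/4)**2 = ((2/3 + (1/6)*48) + (1/4)*0)**2 = ((2/3 + 8) + 0)**2 = (26/3 + 0)**2 = (26/3)**2 = 676/9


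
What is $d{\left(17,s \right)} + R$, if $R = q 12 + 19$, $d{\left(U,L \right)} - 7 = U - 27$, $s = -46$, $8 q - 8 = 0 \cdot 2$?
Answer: $28$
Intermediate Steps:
$q = 1$ ($q = 1 + \frac{0 \cdot 2}{8} = 1 + \frac{1}{8} \cdot 0 = 1 + 0 = 1$)
$d{\left(U,L \right)} = -20 + U$ ($d{\left(U,L \right)} = 7 + \left(U - 27\right) = 7 + \left(-27 + U\right) = -20 + U$)
$R = 31$ ($R = 1 \cdot 12 + 19 = 12 + 19 = 31$)
$d{\left(17,s \right)} + R = \left(-20 + 17\right) + 31 = -3 + 31 = 28$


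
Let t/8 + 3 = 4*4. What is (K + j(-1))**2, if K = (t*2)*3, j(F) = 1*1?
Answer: 390625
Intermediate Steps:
j(F) = 1
t = 104 (t = -24 + 8*(4*4) = -24 + 8*16 = -24 + 128 = 104)
K = 624 (K = (104*2)*3 = 208*3 = 624)
(K + j(-1))**2 = (624 + 1)**2 = 625**2 = 390625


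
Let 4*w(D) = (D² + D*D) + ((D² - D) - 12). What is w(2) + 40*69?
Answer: 5519/2 ≈ 2759.5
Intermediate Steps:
w(D) = -3 - D/4 + 3*D²/4 (w(D) = ((D² + D*D) + ((D² - D) - 12))/4 = ((D² + D²) + (-12 + D² - D))/4 = (2*D² + (-12 + D² - D))/4 = (-12 - D + 3*D²)/4 = -3 - D/4 + 3*D²/4)
w(2) + 40*69 = (-3 - ¼*2 + (¾)*2²) + 40*69 = (-3 - ½ + (¾)*4) + 2760 = (-3 - ½ + 3) + 2760 = -½ + 2760 = 5519/2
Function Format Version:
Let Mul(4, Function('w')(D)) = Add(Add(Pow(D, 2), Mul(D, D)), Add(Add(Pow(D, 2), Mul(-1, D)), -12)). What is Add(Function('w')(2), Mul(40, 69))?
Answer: Rational(5519, 2) ≈ 2759.5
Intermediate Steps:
Function('w')(D) = Add(-3, Mul(Rational(-1, 4), D), Mul(Rational(3, 4), Pow(D, 2))) (Function('w')(D) = Mul(Rational(1, 4), Add(Add(Pow(D, 2), Mul(D, D)), Add(Add(Pow(D, 2), Mul(-1, D)), -12))) = Mul(Rational(1, 4), Add(Add(Pow(D, 2), Pow(D, 2)), Add(-12, Pow(D, 2), Mul(-1, D)))) = Mul(Rational(1, 4), Add(Mul(2, Pow(D, 2)), Add(-12, Pow(D, 2), Mul(-1, D)))) = Mul(Rational(1, 4), Add(-12, Mul(-1, D), Mul(3, Pow(D, 2)))) = Add(-3, Mul(Rational(-1, 4), D), Mul(Rational(3, 4), Pow(D, 2))))
Add(Function('w')(2), Mul(40, 69)) = Add(Add(-3, Mul(Rational(-1, 4), 2), Mul(Rational(3, 4), Pow(2, 2))), Mul(40, 69)) = Add(Add(-3, Rational(-1, 2), Mul(Rational(3, 4), 4)), 2760) = Add(Add(-3, Rational(-1, 2), 3), 2760) = Add(Rational(-1, 2), 2760) = Rational(5519, 2)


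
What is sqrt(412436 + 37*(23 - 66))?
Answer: sqrt(410845) ≈ 640.97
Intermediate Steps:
sqrt(412436 + 37*(23 - 66)) = sqrt(412436 + 37*(-43)) = sqrt(412436 - 1591) = sqrt(410845)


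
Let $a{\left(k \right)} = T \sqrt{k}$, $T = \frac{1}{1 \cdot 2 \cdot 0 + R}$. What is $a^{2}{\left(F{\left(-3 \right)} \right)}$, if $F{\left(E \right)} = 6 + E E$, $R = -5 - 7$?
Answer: $\frac{5}{48} \approx 0.10417$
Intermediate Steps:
$R = -12$ ($R = -5 - 7 = -12$)
$F{\left(E \right)} = 6 + E^{2}$
$T = - \frac{1}{12}$ ($T = \frac{1}{1 \cdot 2 \cdot 0 - 12} = \frac{1}{2 \cdot 0 - 12} = \frac{1}{0 - 12} = \frac{1}{-12} = - \frac{1}{12} \approx -0.083333$)
$a{\left(k \right)} = - \frac{\sqrt{k}}{12}$
$a^{2}{\left(F{\left(-3 \right)} \right)} = \left(- \frac{\sqrt{6 + \left(-3\right)^{2}}}{12}\right)^{2} = \left(- \frac{\sqrt{6 + 9}}{12}\right)^{2} = \left(- \frac{\sqrt{15}}{12}\right)^{2} = \frac{5}{48}$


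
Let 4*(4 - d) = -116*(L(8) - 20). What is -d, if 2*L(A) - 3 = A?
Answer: 833/2 ≈ 416.50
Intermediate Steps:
L(A) = 3/2 + A/2
d = -833/2 (d = 4 - (-29)*((3/2 + (½)*8) - 20) = 4 - (-29)*((3/2 + 4) - 20) = 4 - (-29)*(11/2 - 20) = 4 - (-29)*(-29)/2 = 4 - ¼*1682 = 4 - 841/2 = -833/2 ≈ -416.50)
-d = -1*(-833/2) = 833/2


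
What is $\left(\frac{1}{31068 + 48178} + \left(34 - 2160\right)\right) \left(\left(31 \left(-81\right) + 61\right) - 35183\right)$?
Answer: $\frac{6340294752835}{79246} \approx 8.0008 \cdot 10^{7}$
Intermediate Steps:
$\left(\frac{1}{31068 + 48178} + \left(34 - 2160\right)\right) \left(\left(31 \left(-81\right) + 61\right) - 35183\right) = \left(\frac{1}{79246} + \left(34 - 2160\right)\right) \left(\left(-2511 + 61\right) - 35183\right) = \left(\frac{1}{79246} - 2126\right) \left(-2450 - 35183\right) = \left(- \frac{168476995}{79246}\right) \left(-37633\right) = \frac{6340294752835}{79246}$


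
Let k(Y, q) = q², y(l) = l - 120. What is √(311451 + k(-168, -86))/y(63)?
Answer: -√318847/57 ≈ -9.9064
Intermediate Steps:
y(l) = -120 + l
√(311451 + k(-168, -86))/y(63) = √(311451 + (-86)²)/(-120 + 63) = √(311451 + 7396)/(-57) = √318847*(-1/57) = -√318847/57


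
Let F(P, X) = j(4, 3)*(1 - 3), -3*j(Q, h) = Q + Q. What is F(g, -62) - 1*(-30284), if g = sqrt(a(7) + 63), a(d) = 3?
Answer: 90868/3 ≈ 30289.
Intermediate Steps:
j(Q, h) = -2*Q/3 (j(Q, h) = -(Q + Q)/3 = -2*Q/3)
g = sqrt(66) (g = sqrt(3 + 63) = sqrt(66) ≈ 8.1240)
F(P, X) = 16/3 (F(P, X) = (-2/3*4)*(1 - 3) = -8/3*(-2) = 16/3)
F(g, -62) - 1*(-30284) = 16/3 - 1*(-30284) = 16/3 + 30284 = 90868/3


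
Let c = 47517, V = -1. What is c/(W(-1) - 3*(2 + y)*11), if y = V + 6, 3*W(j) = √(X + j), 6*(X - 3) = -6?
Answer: -142551/692 ≈ -206.00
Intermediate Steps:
X = 2 (X = 3 + (⅙)*(-6) = 3 - 1 = 2)
W(j) = √(2 + j)/3
y = 5 (y = -1 + 6 = 5)
c/(W(-1) - 3*(2 + y)*11) = 47517/(√(2 - 1)/3 - 3*(2 + 5)*11) = 47517/(√1/3 - 3*7*11) = 47517/((⅓)*1 - 21*11) = 47517/(⅓ - 231) = 47517/(-692/3) = 47517*(-3/692) = -142551/692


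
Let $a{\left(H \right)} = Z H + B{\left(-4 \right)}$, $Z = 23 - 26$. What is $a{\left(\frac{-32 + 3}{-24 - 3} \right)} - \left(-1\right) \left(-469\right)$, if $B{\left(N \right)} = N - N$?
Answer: $- \frac{4250}{9} \approx -472.22$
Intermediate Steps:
$B{\left(N \right)} = 0$
$Z = -3$
$a{\left(H \right)} = - 3 H$ ($a{\left(H \right)} = - 3 H + 0 = - 3 H$)
$a{\left(\frac{-32 + 3}{-24 - 3} \right)} - \left(-1\right) \left(-469\right) = - 3 \frac{-32 + 3}{-24 - 3} - \left(-1\right) \left(-469\right) = - 3 \left(- \frac{29}{-27}\right) - 469 = - 3 \left(\left(-29\right) \left(- \frac{1}{27}\right)\right) - 469 = \left(-3\right) \frac{29}{27} - 469 = - \frac{29}{9} - 469 = - \frac{4250}{9}$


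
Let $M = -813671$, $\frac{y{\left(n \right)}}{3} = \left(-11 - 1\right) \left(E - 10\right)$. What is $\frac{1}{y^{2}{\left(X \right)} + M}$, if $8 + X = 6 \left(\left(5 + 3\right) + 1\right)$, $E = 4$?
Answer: $- \frac{1}{767015} \approx -1.3038 \cdot 10^{-6}$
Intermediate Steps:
$X = 46$ ($X = -8 + 6 \left(\left(5 + 3\right) + 1\right) = -8 + 6 \left(8 + 1\right) = -8 + 6 \cdot 9 = -8 + 54 = 46$)
$y{\left(n \right)} = 216$ ($y{\left(n \right)} = 3 \left(-11 - 1\right) \left(4 - 10\right) = 3 \left(\left(-12\right) \left(-6\right)\right) = 3 \cdot 72 = 216$)
$\frac{1}{y^{2}{\left(X \right)} + M} = \frac{1}{216^{2} - 813671} = \frac{1}{46656 - 813671} = \frac{1}{-767015} = - \frac{1}{767015}$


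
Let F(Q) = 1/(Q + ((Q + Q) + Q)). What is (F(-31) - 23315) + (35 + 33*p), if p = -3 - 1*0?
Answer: -2898997/124 ≈ -23379.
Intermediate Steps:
p = -3 (p = -3 + 0 = -3)
F(Q) = 1/(4*Q) (F(Q) = 1/(Q + (2*Q + Q)) = 1/(Q + 3*Q) = 1/(4*Q))
(F(-31) - 23315) + (35 + 33*p) = ((¼)/(-31) - 23315) + (35 + 33*(-3)) = ((¼)*(-1/31) - 23315) + (35 - 99) = (-1/124 - 23315) - 64 = -2891061/124 - 64 = -2898997/124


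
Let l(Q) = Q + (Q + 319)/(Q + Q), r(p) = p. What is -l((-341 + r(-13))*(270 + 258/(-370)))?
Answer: 622098465840397/6525554580 ≈ 95333.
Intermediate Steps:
l(Q) = Q + (319 + Q)/(2*Q) (l(Q) = Q + (319 + Q)/((2*Q)) = Q + (319 + Q)*(1/(2*Q)) = Q + (319 + Q)/(2*Q))
-l((-341 + r(-13))*(270 + 258/(-370))) = -(½ + (-341 - 13)*(270 + 258/(-370)) + 319/(2*(((-341 - 13)*(270 + 258/(-370)))))) = -(½ - 354*(270 + 258*(-1/370)) + 319/(2*((-354*(270 + 258*(-1/370)))))) = -(½ - 354*(270 - 129/185) + 319/(2*((-354*(270 - 129/185))))) = -(½ - 354*49821/185 + 319/(2*((-354*49821/185)))) = -(½ - 17636634/185 + 319/(2*(-17636634/185))) = -(½ - 17636634/185 + (319/2)*(-185/17636634)) = -(½ - 17636634/185 - 59015/35273268) = -1*(-622098465840397/6525554580) = 622098465840397/6525554580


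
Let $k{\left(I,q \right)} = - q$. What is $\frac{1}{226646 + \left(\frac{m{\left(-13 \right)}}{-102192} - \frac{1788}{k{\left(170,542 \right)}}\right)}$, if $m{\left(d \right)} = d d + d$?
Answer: $\frac{2307836}{523069407837} \approx 4.4121 \cdot 10^{-6}$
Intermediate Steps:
$m{\left(d \right)} = d + d^{2}$ ($m{\left(d \right)} = d^{2} + d = d + d^{2}$)
$\frac{1}{226646 + \left(\frac{m{\left(-13 \right)}}{-102192} - \frac{1788}{k{\left(170,542 \right)}}\right)} = \frac{1}{226646 + \left(\frac{\left(-13\right) \left(1 - 13\right)}{-102192} - \frac{1788}{\left(-1\right) 542}\right)} = \frac{1}{226646 + \left(\left(-13\right) \left(-12\right) \left(- \frac{1}{102192}\right) - \frac{1788}{-542}\right)} = \frac{1}{226646 + \left(156 \left(- \frac{1}{102192}\right) - - \frac{894}{271}\right)} = \frac{1}{226646 + \left(- \frac{13}{8516} + \frac{894}{271}\right)} = \frac{1}{226646 + \frac{7609781}{2307836}} = \frac{1}{\frac{523069407837}{2307836}} = \frac{2307836}{523069407837}$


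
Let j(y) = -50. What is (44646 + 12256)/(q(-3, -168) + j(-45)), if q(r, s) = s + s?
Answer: -28451/193 ≈ -147.41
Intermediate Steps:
q(r, s) = 2*s
(44646 + 12256)/(q(-3, -168) + j(-45)) = (44646 + 12256)/(2*(-168) - 50) = 56902/(-336 - 50) = 56902/(-386) = 56902*(-1/386) = -28451/193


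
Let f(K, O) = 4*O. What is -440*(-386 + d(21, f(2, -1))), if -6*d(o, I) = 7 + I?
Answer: 170060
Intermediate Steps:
d(o, I) = -7/6 - I/6 (d(o, I) = -(7 + I)/6 = -7/6 - I/6)
-440*(-386 + d(21, f(2, -1))) = -440*(-386 + (-7/6 - 2*(-1)/3)) = -440*(-386 + (-7/6 - ⅙*(-4))) = -440*(-386 + (-7/6 + ⅔)) = -440*(-386 - ½) = -440*(-773/2) = 170060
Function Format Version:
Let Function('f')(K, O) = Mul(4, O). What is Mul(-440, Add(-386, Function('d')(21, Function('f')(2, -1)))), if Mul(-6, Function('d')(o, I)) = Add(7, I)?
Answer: 170060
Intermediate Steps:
Function('d')(o, I) = Add(Rational(-7, 6), Mul(Rational(-1, 6), I)) (Function('d')(o, I) = Mul(Rational(-1, 6), Add(7, I)) = Add(Rational(-7, 6), Mul(Rational(-1, 6), I)))
Mul(-440, Add(-386, Function('d')(21, Function('f')(2, -1)))) = Mul(-440, Add(-386, Add(Rational(-7, 6), Mul(Rational(-1, 6), Mul(4, -1))))) = Mul(-440, Add(-386, Add(Rational(-7, 6), Mul(Rational(-1, 6), -4)))) = Mul(-440, Add(-386, Add(Rational(-7, 6), Rational(2, 3)))) = Mul(-440, Add(-386, Rational(-1, 2))) = Mul(-440, Rational(-773, 2)) = 170060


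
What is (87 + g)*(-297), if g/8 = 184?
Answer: -463023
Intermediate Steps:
g = 1472 (g = 8*184 = 1472)
(87 + g)*(-297) = (87 + 1472)*(-297) = 1559*(-297) = -463023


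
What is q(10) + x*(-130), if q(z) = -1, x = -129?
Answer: 16769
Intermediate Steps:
q(10) + x*(-130) = -1 - 129*(-130) = -1 + 16770 = 16769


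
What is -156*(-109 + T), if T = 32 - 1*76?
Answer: 23868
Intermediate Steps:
T = -44 (T = 32 - 76 = -44)
-156*(-109 + T) = -156*(-109 - 44) = -156*(-153) = 23868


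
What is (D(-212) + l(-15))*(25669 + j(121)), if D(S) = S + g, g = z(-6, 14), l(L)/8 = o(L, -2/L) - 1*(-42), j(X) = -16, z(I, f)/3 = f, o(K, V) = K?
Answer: 1180038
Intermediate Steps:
z(I, f) = 3*f
l(L) = 336 + 8*L (l(L) = 8*(L - 1*(-42)) = 8*(L + 42) = 8*(42 + L) = 336 + 8*L)
g = 42 (g = 3*14 = 42)
D(S) = 42 + S (D(S) = S + 42 = 42 + S)
(D(-212) + l(-15))*(25669 + j(121)) = ((42 - 212) + (336 + 8*(-15)))*(25669 - 16) = (-170 + (336 - 120))*25653 = (-170 + 216)*25653 = 46*25653 = 1180038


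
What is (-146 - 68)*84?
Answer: -17976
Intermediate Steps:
(-146 - 68)*84 = -214*84 = -17976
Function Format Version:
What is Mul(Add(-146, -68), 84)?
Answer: -17976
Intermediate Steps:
Mul(Add(-146, -68), 84) = Mul(-214, 84) = -17976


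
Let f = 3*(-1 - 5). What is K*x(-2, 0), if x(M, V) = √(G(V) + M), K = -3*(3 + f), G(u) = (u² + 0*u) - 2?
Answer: 90*I ≈ 90.0*I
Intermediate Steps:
G(u) = -2 + u² (G(u) = (u² + 0) - 2 = u² - 2 = -2 + u²)
f = -18 (f = 3*(-6) = -18)
K = 45 (K = -3*(3 - 18) = -3*(-15) = 45)
x(M, V) = √(-2 + M + V²) (x(M, V) = √((-2 + V²) + M) = √(-2 + M + V²))
K*x(-2, 0) = 45*√(-2 - 2 + 0²) = 45*√(-2 - 2 + 0) = 45*√(-4) = 45*(2*I) = 90*I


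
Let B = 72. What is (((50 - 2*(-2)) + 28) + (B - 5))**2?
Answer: 22201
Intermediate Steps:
(((50 - 2*(-2)) + 28) + (B - 5))**2 = (((50 - 2*(-2)) + 28) + (72 - 5))**2 = (((50 + 4) + 28) + 67)**2 = ((54 + 28) + 67)**2 = (82 + 67)**2 = 149**2 = 22201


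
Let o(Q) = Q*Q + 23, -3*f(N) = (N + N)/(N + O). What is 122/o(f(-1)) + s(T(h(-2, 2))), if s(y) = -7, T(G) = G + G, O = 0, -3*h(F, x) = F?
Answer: -379/211 ≈ -1.7962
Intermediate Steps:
h(F, x) = -F/3
f(N) = -⅔ (f(N) = -(N + N)/(3*(N + 0)) = -2*N/(3*N) = -⅓*2 = -⅔)
T(G) = 2*G
o(Q) = 23 + Q² (o(Q) = Q² + 23 = 23 + Q²)
122/o(f(-1)) + s(T(h(-2, 2))) = 122/(23 + (-⅔)²) - 7 = 122/(23 + 4/9) - 7 = 122/(211/9) - 7 = 122*(9/211) - 7 = 1098/211 - 7 = -379/211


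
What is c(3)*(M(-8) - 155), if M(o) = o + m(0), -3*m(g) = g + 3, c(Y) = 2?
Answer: -328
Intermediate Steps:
m(g) = -1 - g/3 (m(g) = -(g + 3)/3 = -(3 + g)/3 = -1 - g/3)
M(o) = -1 + o (M(o) = o + (-1 - ⅓*0) = o + (-1 + 0) = o - 1 = -1 + o)
c(3)*(M(-8) - 155) = 2*((-1 - 8) - 155) = 2*(-9 - 155) = 2*(-164) = -328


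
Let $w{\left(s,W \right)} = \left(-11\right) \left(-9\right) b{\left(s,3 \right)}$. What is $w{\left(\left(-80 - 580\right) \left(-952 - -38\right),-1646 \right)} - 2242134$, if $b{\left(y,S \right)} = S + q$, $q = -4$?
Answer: $-2242233$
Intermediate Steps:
$b{\left(y,S \right)} = -4 + S$ ($b{\left(y,S \right)} = S - 4 = -4 + S$)
$w{\left(s,W \right)} = -99$ ($w{\left(s,W \right)} = \left(-11\right) \left(-9\right) \left(-4 + 3\right) = 99 \left(-1\right) = -99$)
$w{\left(\left(-80 - 580\right) \left(-952 - -38\right),-1646 \right)} - 2242134 = -99 - 2242134 = -2242233$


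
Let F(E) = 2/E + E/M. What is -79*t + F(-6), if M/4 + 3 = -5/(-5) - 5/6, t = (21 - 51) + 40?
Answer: -40280/51 ≈ -789.80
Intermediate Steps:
t = 10 (t = -30 + 40 = 10)
M = -34/3 (M = -12 + 4*(-5/(-5) - 5/6) = -12 + 4*(-5*(-1/5) - 5*1/6) = -12 + 4*(1 - 5/6) = -12 + 4*(1/6) = -12 + 2/3 = -34/3 ≈ -11.333)
F(E) = 2/E - 3*E/34 (F(E) = 2/E + E/(-34/3) = 2/E + E*(-3/34) = 2/E - 3*E/34)
-79*t + F(-6) = -79*10 + (2/(-6) - 3/34*(-6)) = -790 + (2*(-1/6) + 9/17) = -790 + (-1/3 + 9/17) = -790 + 10/51 = -40280/51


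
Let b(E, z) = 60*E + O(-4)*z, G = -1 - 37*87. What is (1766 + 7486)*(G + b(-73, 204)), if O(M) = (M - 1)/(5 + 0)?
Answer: -72202608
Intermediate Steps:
O(M) = -⅕ + M/5 (O(M) = (-1 + M)/5 = (-1 + M)*(⅕) = -⅕ + M/5)
G = -3220 (G = -1 - 3219 = -3220)
b(E, z) = -z + 60*E (b(E, z) = 60*E + (-⅕ + (⅕)*(-4))*z = 60*E + (-⅕ - ⅘)*z = 60*E - z = -z + 60*E)
(1766 + 7486)*(G + b(-73, 204)) = (1766 + 7486)*(-3220 + (-1*204 + 60*(-73))) = 9252*(-3220 + (-204 - 4380)) = 9252*(-3220 - 4584) = 9252*(-7804) = -72202608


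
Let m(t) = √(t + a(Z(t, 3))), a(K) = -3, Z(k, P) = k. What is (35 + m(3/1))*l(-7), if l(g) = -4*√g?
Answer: -140*I*√7 ≈ -370.41*I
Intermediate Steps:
m(t) = √(-3 + t) (m(t) = √(t - 3) = √(-3 + t))
(35 + m(3/1))*l(-7) = (35 + √(-3 + 3/1))*(-4*I*√7) = (35 + √(-3 + 3*1))*(-4*I*√7) = (35 + √(-3 + 3))*(-4*I*√7) = (35 + √0)*(-4*I*√7) = (35 + 0)*(-4*I*√7) = 35*(-4*I*√7) = -140*I*√7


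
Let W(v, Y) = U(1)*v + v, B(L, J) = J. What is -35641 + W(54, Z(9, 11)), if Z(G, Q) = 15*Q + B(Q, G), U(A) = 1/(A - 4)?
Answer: -35605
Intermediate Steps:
U(A) = 1/(-4 + A)
Z(G, Q) = G + 15*Q (Z(G, Q) = 15*Q + G = G + 15*Q)
W(v, Y) = 2*v/3 (W(v, Y) = v/(-4 + 1) + v = v/(-3) + v = -v/3 + v = 2*v/3)
-35641 + W(54, Z(9, 11)) = -35641 + (2/3)*54 = -35641 + 36 = -35605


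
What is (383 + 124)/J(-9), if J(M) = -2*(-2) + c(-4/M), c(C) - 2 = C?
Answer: 4563/58 ≈ 78.672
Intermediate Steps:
c(C) = 2 + C
J(M) = 6 - 4/M (J(M) = -2*(-2) + (2 - 4/M) = 4 + (2 - 4/M) = 6 - 4/M)
(383 + 124)/J(-9) = (383 + 124)/(6 - 4/(-9)) = 507/(6 - 4*(-⅑)) = 507/(6 + 4/9) = 507/(58/9) = 507*(9/58) = 4563/58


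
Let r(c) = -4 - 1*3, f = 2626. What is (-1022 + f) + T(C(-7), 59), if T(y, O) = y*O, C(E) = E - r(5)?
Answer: 1604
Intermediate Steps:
r(c) = -7 (r(c) = -4 - 3 = -7)
C(E) = 7 + E (C(E) = E - 1*(-7) = E + 7 = 7 + E)
T(y, O) = O*y
(-1022 + f) + T(C(-7), 59) = (-1022 + 2626) + 59*(7 - 7) = 1604 + 59*0 = 1604 + 0 = 1604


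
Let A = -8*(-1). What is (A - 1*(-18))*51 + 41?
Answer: 1367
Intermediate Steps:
A = 8
(A - 1*(-18))*51 + 41 = (8 - 1*(-18))*51 + 41 = (8 + 18)*51 + 41 = 26*51 + 41 = 1326 + 41 = 1367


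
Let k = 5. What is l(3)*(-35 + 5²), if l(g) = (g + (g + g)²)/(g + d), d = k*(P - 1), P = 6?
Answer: -195/14 ≈ -13.929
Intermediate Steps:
d = 25 (d = 5*(6 - 1) = 5*5 = 25)
l(g) = (g + 4*g²)/(25 + g) (l(g) = (g + (g + g)²)/(g + 25) = (g + (2*g)²)/(25 + g) = (g + 4*g²)/(25 + g))
l(3)*(-35 + 5²) = (3*(1 + 4*3)/(25 + 3))*(-35 + 5²) = (3*(1 + 12)/28)*(-35 + 25) = (3*(1/28)*13)*(-10) = (39/28)*(-10) = -195/14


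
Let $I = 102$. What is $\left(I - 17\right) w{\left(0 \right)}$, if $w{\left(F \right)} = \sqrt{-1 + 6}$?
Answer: $85 \sqrt{5} \approx 190.07$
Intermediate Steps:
$w{\left(F \right)} = \sqrt{5}$
$\left(I - 17\right) w{\left(0 \right)} = \left(102 - 17\right) \sqrt{5} = 85 \sqrt{5}$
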